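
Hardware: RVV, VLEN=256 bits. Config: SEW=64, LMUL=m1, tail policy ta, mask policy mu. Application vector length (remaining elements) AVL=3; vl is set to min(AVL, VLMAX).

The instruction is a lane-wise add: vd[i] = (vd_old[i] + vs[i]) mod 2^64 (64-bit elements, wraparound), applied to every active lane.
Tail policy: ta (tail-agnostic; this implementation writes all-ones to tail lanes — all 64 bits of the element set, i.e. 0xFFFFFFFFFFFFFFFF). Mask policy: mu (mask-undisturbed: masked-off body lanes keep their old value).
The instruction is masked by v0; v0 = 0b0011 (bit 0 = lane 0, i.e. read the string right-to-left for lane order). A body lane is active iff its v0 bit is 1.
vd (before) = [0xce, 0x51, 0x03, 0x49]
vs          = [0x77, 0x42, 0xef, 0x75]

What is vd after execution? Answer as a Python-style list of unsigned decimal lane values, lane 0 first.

VLMAX = VLEN×LMUL/SEW = 256×1/64 = 4
AVL=3 ≤ VLMAX=4, so vl = 3
vd[0] add(0xce,0x77) -> 0x145
vd[1] add(0x51,0x42) -> 0x93
vd[2] mask-off/keep -> 0x03
vd[3] tail/ones -> 0xffffffffffffffff

vd = [325, 147, 3, 18446744073709551615]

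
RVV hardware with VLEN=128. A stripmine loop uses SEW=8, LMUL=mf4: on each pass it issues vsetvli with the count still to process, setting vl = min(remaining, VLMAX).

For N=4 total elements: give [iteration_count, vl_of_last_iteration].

[iterations, last_vl] = [1, 4]

VLMAX = VLEN×LMUL/SEW = 128×1/4/8 = 4
4 elements at 4/iter → 1 passes, remainder 4 on the last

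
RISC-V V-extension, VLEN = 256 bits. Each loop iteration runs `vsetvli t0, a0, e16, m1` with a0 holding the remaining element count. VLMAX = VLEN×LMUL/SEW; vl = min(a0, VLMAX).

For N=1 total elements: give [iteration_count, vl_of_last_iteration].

[iterations, last_vl] = [1, 1]

VLMAX = (256 × 1) / 16 = 16 lanes
iterations = ceil(1/16) = 1; final-pass vl = 1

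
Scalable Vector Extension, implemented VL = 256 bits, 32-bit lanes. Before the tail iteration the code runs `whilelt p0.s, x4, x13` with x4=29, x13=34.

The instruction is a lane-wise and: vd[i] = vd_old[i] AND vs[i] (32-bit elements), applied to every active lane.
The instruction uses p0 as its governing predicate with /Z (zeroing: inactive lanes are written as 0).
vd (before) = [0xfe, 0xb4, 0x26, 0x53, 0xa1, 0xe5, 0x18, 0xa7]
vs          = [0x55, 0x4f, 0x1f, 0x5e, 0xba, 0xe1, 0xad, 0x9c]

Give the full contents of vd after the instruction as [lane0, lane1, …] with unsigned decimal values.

register lanes = 256/32 = 8
p0[j] = (29+j < 34); true for j=0..4 → 5 lanes set
[0] and(0xfe,0x55) = 0x54
[1] and(0xb4,0x4f) = 0x04
[2] and(0x26,0x1f) = 0x06
[3] and(0x53,0x5e) = 0x52
[4] and(0xa1,0xba) = 0xa0
[5] tail/zero = 0x00
[6] tail/zero = 0x00
[7] tail/zero = 0x00

vd = [84, 4, 6, 82, 160, 0, 0, 0]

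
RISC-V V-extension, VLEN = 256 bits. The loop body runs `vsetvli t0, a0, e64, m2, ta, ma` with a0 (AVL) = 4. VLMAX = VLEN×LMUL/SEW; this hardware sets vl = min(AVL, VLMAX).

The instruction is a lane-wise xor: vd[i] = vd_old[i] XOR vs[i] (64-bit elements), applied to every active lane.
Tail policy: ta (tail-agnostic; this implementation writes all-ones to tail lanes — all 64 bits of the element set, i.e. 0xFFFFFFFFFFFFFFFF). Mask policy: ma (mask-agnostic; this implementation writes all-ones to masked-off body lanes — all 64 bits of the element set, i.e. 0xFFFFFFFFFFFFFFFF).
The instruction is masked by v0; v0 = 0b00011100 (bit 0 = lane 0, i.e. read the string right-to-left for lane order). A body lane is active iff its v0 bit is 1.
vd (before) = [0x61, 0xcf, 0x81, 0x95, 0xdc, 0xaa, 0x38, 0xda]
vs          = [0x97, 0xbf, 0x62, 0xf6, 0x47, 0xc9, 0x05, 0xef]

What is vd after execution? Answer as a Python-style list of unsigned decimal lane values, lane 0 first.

vd = [18446744073709551615, 18446744073709551615, 227, 99, 18446744073709551615, 18446744073709551615, 18446744073709551615, 18446744073709551615]

VLMAX = VLEN×LMUL/SEW = 256×2/64 = 8
vl ← min(4, 8) = 4
lane  0: mask-off/ones ⇒ 0xffffffffffffffff
lane  1: mask-off/ones ⇒ 0xffffffffffffffff
lane  2: xor(0x81,0x62) ⇒ 0xe3
lane  3: xor(0x95,0xf6) ⇒ 0x63
lane  4: tail/ones ⇒ 0xffffffffffffffff
lane  5: tail/ones ⇒ 0xffffffffffffffff
lane  6: tail/ones ⇒ 0xffffffffffffffff
lane  7: tail/ones ⇒ 0xffffffffffffffff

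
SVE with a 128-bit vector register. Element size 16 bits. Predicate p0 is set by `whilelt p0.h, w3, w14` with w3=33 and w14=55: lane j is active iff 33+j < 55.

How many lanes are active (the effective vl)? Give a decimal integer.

vl = 8

128-bit reg / 16-bit elem → 8 lanes
active while 33+j < 55, i.e. j ∈ [0,22) capped at 8 ⇒ 8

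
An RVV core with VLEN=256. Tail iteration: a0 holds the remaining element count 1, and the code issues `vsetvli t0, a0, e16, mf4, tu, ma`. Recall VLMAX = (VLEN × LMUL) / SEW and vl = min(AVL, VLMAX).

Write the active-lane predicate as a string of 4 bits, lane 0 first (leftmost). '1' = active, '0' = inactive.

lanes per group: 256·1/4/16 = 4
vl ← min(1, 4) = 1
bits (lane 0 leftmost): 1000

predicate = 1000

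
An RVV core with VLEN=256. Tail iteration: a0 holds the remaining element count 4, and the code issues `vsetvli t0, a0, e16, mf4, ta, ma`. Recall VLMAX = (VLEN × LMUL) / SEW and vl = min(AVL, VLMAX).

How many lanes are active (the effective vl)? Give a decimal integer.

vl = 4

VLMAX = (256 × 1/4) / 16 = 4 lanes
vl = min(AVL, VLMAX) = min(4, 4) = 4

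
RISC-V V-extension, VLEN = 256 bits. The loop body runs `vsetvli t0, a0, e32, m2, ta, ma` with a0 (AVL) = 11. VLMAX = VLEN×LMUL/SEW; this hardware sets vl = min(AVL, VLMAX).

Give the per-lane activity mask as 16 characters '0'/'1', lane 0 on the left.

predicate = 1111111111100000

lanes per group: 256·2/32 = 16
vl ← min(11, 16) = 11
bits (lane 0 leftmost): 1111111111100000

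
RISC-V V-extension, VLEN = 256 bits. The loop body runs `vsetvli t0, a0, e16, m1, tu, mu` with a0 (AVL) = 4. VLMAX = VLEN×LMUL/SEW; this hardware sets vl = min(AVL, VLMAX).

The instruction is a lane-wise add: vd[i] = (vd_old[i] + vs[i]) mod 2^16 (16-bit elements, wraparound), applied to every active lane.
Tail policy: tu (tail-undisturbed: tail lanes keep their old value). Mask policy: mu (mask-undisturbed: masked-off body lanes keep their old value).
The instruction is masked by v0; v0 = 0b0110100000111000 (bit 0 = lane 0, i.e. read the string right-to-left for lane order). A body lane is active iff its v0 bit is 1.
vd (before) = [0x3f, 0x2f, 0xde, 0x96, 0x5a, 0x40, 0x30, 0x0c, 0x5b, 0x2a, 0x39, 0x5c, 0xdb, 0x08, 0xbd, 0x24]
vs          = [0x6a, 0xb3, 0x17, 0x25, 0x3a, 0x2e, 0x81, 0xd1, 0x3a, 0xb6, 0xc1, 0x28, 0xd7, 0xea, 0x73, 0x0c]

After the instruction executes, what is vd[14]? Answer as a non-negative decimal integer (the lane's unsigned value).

vd[14] = 189

lanes per group: 256·1/16 = 16
vl ← min(4, 16) = 4
lane  0: mask-off/keep ⇒ 0x3f
lane  1: mask-off/keep ⇒ 0x2f
lane  2: mask-off/keep ⇒ 0xde
lane  3: add(0x96,0x25) ⇒ 0xbb
lane  4: tail/keep ⇒ 0x5a
lane  5: tail/keep ⇒ 0x40
lane  6: tail/keep ⇒ 0x30
lane  7: tail/keep ⇒ 0x0c
lane  8: tail/keep ⇒ 0x5b
lane  9: tail/keep ⇒ 0x2a
lane 10: tail/keep ⇒ 0x39
lane 11: tail/keep ⇒ 0x5c
lane 12: tail/keep ⇒ 0xdb
lane 13: tail/keep ⇒ 0x08
lane 14: tail/keep ⇒ 0xbd
lane 15: tail/keep ⇒ 0x24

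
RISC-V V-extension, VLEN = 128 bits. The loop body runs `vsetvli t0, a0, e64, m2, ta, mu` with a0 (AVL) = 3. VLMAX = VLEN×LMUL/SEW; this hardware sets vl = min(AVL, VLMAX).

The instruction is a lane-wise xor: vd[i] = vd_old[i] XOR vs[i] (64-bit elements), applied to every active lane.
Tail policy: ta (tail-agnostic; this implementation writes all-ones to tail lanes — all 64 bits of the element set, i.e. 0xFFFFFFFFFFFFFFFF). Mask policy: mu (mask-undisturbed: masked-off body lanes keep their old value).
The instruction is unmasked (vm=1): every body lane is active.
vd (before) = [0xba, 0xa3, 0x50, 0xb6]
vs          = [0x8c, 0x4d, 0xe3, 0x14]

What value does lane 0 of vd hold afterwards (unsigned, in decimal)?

VLMAX = VLEN×LMUL/SEW = 128×2/64 = 4
vl = min(AVL, VLMAX) = min(3, 4) = 3
  i=0: xor(0xba,0x8c) → 54
  i=1: xor(0xa3,0x4d) → 238
  i=2: xor(0x50,0xe3) → 179
  i=3: tail/ones → 18446744073709551615

vd[0] = 54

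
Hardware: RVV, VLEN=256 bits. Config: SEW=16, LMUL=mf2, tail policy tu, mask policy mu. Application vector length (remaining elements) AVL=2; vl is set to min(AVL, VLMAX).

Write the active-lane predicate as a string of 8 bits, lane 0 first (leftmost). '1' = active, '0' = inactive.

predicate = 11000000

lanes per group: 256·1/2/16 = 8
vl ← min(2, 8) = 2
bits (lane 0 leftmost): 11000000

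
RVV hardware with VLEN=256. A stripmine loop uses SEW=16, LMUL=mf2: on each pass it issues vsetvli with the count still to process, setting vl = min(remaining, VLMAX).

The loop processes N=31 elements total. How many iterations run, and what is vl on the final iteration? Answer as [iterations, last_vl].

lanes per group: 256·1/2/16 = 8
iterations = ceil(31/8) = 4; final-pass vl = 7

[iterations, last_vl] = [4, 7]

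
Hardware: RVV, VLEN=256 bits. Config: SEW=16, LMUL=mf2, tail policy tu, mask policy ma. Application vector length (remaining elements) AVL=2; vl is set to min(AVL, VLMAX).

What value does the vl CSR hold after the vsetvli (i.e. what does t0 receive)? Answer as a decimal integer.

VLMAX = VLEN×LMUL/SEW = 256×1/2/16 = 8
vl = min(AVL, VLMAX) = min(2, 8) = 2

vl = 2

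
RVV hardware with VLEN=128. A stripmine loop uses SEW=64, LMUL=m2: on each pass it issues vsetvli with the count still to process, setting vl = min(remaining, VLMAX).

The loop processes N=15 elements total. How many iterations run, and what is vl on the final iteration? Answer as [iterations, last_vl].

VLMAX = (128 × 2) / 64 = 4 lanes
15 elements at 4/iter → 4 passes, remainder 3 on the last

[iterations, last_vl] = [4, 3]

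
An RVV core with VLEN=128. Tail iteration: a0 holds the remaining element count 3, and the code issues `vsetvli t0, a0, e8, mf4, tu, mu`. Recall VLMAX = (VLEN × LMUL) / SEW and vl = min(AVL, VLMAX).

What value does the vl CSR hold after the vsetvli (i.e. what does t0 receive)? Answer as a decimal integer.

VLMAX = VLEN×LMUL/SEW = 128×1/4/8 = 4
AVL=3 ≤ VLMAX=4, so vl = 3

vl = 3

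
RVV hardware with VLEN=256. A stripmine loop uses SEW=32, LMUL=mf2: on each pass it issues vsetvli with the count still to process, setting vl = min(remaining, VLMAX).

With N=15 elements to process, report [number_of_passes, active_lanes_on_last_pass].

[iterations, last_vl] = [4, 3]

lanes per group: 256·1/2/32 = 4
15 elements at 4/iter → 4 passes, remainder 3 on the last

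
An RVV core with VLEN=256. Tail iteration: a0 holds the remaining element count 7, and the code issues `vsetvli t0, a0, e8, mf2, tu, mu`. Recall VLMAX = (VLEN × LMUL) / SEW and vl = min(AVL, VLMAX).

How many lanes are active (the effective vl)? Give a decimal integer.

VLMAX = VLEN×LMUL/SEW = 256×1/2/8 = 16
vl = min(AVL, VLMAX) = min(7, 16) = 7

vl = 7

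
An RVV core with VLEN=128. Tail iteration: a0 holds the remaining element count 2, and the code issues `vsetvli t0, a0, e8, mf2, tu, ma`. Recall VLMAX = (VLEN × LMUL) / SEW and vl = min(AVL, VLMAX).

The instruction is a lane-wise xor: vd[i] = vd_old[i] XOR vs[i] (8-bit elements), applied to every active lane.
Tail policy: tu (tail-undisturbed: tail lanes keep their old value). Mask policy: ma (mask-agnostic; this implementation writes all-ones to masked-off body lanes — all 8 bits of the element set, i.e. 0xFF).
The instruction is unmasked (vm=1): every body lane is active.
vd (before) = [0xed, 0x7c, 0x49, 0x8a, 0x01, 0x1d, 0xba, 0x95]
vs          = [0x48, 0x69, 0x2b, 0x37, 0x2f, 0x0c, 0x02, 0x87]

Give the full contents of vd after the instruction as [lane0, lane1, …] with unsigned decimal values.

vd = [165, 21, 73, 138, 1, 29, 186, 149]

VLMAX = VLEN×LMUL/SEW = 128×1/2/8 = 8
AVL=2 ≤ VLMAX=8, so vl = 2
[0] xor(0xed,0x48) = 0xa5
[1] xor(0x7c,0x69) = 0x15
[2] tail/keep = 0x49
[3] tail/keep = 0x8a
[4] tail/keep = 0x01
[5] tail/keep = 0x1d
[6] tail/keep = 0xba
[7] tail/keep = 0x95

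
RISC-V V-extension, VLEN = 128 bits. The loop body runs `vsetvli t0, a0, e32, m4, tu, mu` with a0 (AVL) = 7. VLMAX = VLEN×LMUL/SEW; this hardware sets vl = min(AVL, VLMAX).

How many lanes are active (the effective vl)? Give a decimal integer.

vl = 7

VLMAX = (128 × 4) / 32 = 16 lanes
AVL=7 ≤ VLMAX=16, so vl = 7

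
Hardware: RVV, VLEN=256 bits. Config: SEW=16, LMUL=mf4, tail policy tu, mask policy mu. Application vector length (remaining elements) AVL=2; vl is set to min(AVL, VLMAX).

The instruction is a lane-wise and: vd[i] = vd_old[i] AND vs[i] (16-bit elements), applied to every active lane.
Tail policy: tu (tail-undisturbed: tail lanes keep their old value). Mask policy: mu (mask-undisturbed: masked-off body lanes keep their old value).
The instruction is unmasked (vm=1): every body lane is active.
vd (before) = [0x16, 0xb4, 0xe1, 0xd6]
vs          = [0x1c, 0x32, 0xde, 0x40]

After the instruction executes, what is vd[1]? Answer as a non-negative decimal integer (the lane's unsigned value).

vd[1] = 48

lanes per group: 256·1/4/16 = 4
vl = min(AVL, VLMAX) = min(2, 4) = 2
[0] and(0x16,0x1c) = 0x14
[1] and(0xb4,0x32) = 0x30
[2] tail/keep = 0xe1
[3] tail/keep = 0xd6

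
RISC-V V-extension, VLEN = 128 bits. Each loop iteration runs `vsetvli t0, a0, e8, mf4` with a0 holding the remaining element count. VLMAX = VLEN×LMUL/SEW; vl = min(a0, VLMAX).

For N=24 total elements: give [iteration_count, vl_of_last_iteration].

VLMAX = (128 × 1/4) / 8 = 4 lanes
24 elements at 4/iter → 6 passes, remainder 4 on the last

[iterations, last_vl] = [6, 4]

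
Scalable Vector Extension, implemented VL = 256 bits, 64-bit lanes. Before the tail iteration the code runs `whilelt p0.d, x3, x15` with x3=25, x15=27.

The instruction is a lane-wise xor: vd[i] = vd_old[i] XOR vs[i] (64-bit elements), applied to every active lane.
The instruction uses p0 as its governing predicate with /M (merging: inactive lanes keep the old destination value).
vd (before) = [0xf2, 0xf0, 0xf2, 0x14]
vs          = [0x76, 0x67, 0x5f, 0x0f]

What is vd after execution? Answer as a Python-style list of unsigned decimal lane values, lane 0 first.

register lanes = 256/64 = 4
p0[j] = (25+j < 27); true for j=0..1 → 2 lanes set
  i=0: xor(0xf2,0x76) → 132
  i=1: xor(0xf0,0x67) → 151
  i=2: tail/keep → 242
  i=3: tail/keep → 20

vd = [132, 151, 242, 20]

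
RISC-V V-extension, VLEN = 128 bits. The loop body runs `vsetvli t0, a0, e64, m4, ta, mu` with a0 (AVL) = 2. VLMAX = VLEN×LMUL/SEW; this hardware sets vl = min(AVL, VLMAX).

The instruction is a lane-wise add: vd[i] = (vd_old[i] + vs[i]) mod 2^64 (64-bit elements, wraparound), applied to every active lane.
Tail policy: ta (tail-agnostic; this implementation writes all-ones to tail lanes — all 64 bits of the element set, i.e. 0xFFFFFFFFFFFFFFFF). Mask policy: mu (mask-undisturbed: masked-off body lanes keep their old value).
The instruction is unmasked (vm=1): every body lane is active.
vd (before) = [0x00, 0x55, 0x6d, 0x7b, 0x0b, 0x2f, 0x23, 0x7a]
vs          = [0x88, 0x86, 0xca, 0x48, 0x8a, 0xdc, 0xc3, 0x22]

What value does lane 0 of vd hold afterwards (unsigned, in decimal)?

vd[0] = 136

lanes per group: 128·4/64 = 8
vl = min(AVL, VLMAX) = min(2, 8) = 2
  i=0: add(0x00,0x88) → 136
  i=1: add(0x55,0x86) → 219
  i=2: tail/ones → 18446744073709551615
  i=3: tail/ones → 18446744073709551615
  i=4: tail/ones → 18446744073709551615
  i=5: tail/ones → 18446744073709551615
  i=6: tail/ones → 18446744073709551615
  i=7: tail/ones → 18446744073709551615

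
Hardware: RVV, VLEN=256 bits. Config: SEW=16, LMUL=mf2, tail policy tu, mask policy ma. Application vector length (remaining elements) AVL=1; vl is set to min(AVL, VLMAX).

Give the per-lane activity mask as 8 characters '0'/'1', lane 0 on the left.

predicate = 10000000

VLMAX = VLEN×LMUL/SEW = 256×1/2/16 = 8
vl ← min(1, 8) = 1
bits (lane 0 leftmost): 10000000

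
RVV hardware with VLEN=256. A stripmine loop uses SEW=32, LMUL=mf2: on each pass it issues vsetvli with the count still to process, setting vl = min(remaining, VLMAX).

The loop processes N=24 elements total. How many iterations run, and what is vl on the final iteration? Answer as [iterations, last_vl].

[iterations, last_vl] = [6, 4]

lanes per group: 256·1/2/32 = 4
N=24: ⌈24/4⌉ = 6 iters; last vl = 24 − 5×4 = 4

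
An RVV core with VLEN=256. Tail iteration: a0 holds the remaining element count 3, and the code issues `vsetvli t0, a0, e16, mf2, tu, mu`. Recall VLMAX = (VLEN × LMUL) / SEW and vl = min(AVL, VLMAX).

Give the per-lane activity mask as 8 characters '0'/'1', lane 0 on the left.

predicate = 11100000

VLMAX = VLEN×LMUL/SEW = 256×1/2/16 = 8
vl = min(AVL, VLMAX) = min(3, 8) = 3
bits (lane 0 leftmost): 11100000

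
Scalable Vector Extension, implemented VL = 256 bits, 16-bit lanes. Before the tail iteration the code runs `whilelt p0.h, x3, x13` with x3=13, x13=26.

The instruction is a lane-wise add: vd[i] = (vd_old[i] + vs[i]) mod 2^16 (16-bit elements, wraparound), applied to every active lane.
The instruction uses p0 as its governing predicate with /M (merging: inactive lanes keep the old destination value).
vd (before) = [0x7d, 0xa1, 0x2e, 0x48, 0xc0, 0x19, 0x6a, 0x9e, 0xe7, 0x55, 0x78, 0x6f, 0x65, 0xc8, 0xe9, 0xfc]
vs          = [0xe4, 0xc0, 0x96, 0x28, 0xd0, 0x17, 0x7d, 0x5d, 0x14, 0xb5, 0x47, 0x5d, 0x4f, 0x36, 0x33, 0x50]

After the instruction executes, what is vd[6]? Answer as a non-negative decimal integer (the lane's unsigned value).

vd[6] = 231

lane count: 256 div 16 = 16
active while 13+j < 26, i.e. j ∈ [0,13) capped at 16 ⇒ 13
[0] add(0x7d,0xe4) = 0x161
[1] add(0xa1,0xc0) = 0x161
[2] add(0x2e,0x96) = 0xc4
[3] add(0x48,0x28) = 0x70
[4] add(0xc0,0xd0) = 0x190
[5] add(0x19,0x17) = 0x30
[6] add(0x6a,0x7d) = 0xe7
[7] add(0x9e,0x5d) = 0xfb
[8] add(0xe7,0x14) = 0xfb
[9] add(0x55,0xb5) = 0x10a
[10] add(0x78,0x47) = 0xbf
[11] add(0x6f,0x5d) = 0xcc
[12] add(0x65,0x4f) = 0xb4
[13] tail/keep = 0xc8
[14] tail/keep = 0xe9
[15] tail/keep = 0xfc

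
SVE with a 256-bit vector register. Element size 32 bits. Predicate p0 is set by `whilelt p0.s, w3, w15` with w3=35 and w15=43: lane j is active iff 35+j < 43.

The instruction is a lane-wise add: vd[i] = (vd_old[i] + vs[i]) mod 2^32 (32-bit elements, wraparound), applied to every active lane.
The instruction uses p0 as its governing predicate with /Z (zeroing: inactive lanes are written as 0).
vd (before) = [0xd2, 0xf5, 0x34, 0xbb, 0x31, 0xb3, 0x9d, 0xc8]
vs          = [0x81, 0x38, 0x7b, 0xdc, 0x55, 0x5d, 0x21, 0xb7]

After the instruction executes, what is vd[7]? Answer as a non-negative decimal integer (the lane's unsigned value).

vd[7] = 383

lane count: 256 div 32 = 8
active while 35+j < 43, i.e. j ∈ [0,8) capped at 8 ⇒ 8
lane  0: add(0xd2,0x81) ⇒ 0x153
lane  1: add(0xf5,0x38) ⇒ 0x12d
lane  2: add(0x34,0x7b) ⇒ 0xaf
lane  3: add(0xbb,0xdc) ⇒ 0x197
lane  4: add(0x31,0x55) ⇒ 0x86
lane  5: add(0xb3,0x5d) ⇒ 0x110
lane  6: add(0x9d,0x21) ⇒ 0xbe
lane  7: add(0xc8,0xb7) ⇒ 0x17f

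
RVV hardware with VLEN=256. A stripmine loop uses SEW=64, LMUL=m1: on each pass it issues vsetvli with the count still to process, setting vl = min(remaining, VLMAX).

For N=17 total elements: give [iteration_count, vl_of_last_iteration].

VLMAX = (256 × 1) / 64 = 4 lanes
17 elements at 4/iter → 5 passes, remainder 1 on the last

[iterations, last_vl] = [5, 1]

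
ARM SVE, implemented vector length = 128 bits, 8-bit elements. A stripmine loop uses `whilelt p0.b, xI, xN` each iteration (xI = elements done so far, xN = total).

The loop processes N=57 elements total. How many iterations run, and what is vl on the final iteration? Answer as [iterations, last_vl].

register lanes = 128/8 = 16
iterations = ceil(57/16) = 4; final-pass vl = 9

[iterations, last_vl] = [4, 9]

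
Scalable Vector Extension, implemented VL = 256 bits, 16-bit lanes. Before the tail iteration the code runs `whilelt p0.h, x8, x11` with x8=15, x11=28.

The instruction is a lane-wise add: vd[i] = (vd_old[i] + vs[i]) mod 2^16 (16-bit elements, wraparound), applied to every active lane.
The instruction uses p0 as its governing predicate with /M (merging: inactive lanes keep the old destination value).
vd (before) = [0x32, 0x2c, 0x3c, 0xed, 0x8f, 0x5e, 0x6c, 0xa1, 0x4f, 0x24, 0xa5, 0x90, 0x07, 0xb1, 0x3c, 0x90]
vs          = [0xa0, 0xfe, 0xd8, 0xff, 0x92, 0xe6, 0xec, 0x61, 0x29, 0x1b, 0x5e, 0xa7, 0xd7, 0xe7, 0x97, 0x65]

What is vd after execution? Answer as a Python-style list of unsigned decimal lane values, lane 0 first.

vd = [210, 298, 276, 492, 289, 324, 344, 258, 120, 63, 259, 311, 222, 177, 60, 144]

register lanes = 256/16 = 16
active while 15+j < 28, i.e. j ∈ [0,13) capped at 16 ⇒ 13
  i=0: add(0x32,0xa0) → 210
  i=1: add(0x2c,0xfe) → 298
  i=2: add(0x3c,0xd8) → 276
  i=3: add(0xed,0xff) → 492
  i=4: add(0x8f,0x92) → 289
  i=5: add(0x5e,0xe6) → 324
  i=6: add(0x6c,0xec) → 344
  i=7: add(0xa1,0x61) → 258
  i=8: add(0x4f,0x29) → 120
  i=9: add(0x24,0x1b) → 63
  i=10: add(0xa5,0x5e) → 259
  i=11: add(0x90,0xa7) → 311
  i=12: add(0x07,0xd7) → 222
  i=13: tail/keep → 177
  i=14: tail/keep → 60
  i=15: tail/keep → 144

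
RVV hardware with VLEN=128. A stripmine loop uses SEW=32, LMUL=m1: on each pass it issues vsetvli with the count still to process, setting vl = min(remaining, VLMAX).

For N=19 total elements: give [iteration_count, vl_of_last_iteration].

lanes per group: 128·1/32 = 4
N=19: ⌈19/4⌉ = 5 iters; last vl = 19 − 4×4 = 3

[iterations, last_vl] = [5, 3]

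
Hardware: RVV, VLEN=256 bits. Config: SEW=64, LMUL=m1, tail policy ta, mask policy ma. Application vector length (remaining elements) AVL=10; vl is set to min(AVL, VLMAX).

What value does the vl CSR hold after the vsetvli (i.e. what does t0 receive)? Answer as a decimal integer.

vl = 4

lanes per group: 256·1/64 = 4
AVL=10 > VLMAX=4, so vl = 4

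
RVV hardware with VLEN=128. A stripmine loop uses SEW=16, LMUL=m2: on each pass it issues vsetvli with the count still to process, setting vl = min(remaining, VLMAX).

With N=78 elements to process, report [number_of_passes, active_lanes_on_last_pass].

VLMAX = VLEN×LMUL/SEW = 128×2/16 = 16
iterations = ceil(78/16) = 5; final-pass vl = 14

[iterations, last_vl] = [5, 14]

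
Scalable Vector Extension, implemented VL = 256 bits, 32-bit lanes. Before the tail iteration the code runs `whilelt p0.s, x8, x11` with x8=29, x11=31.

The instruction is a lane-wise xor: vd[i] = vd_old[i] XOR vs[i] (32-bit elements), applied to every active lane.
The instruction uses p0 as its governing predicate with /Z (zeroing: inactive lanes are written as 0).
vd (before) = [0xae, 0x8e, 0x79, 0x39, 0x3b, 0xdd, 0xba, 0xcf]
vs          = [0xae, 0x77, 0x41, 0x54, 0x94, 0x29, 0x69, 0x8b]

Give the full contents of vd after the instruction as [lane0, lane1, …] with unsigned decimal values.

vd = [0, 249, 0, 0, 0, 0, 0, 0]

lane count: 256 div 32 = 8
p0[j] = (29+j < 31); true for j=0..1 → 2 lanes set
[0] xor(0xae,0xae) = 0x00
[1] xor(0x8e,0x77) = 0xf9
[2] tail/zero = 0x00
[3] tail/zero = 0x00
[4] tail/zero = 0x00
[5] tail/zero = 0x00
[6] tail/zero = 0x00
[7] tail/zero = 0x00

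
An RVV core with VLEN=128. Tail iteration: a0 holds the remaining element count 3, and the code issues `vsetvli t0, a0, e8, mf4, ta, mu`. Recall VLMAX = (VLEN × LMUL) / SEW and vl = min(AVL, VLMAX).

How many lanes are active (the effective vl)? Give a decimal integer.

vl = 3

VLMAX = (128 × 1/4) / 8 = 4 lanes
vl = min(AVL, VLMAX) = min(3, 4) = 3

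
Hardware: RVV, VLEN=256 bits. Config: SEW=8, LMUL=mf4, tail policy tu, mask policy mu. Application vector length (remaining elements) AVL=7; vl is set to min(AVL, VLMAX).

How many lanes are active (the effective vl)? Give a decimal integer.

vl = 7

VLMAX = (256 × 1/4) / 8 = 8 lanes
AVL=7 ≤ VLMAX=8, so vl = 7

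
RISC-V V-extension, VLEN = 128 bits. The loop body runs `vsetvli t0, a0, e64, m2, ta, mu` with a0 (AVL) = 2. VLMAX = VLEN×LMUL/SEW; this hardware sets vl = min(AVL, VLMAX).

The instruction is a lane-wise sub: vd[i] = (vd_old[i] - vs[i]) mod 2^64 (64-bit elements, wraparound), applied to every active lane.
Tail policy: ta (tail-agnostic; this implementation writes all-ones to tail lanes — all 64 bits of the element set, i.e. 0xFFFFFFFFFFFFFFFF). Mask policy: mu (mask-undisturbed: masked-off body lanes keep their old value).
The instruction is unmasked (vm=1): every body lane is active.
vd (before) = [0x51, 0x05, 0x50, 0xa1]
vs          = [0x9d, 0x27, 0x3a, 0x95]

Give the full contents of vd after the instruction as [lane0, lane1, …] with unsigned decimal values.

vd = [18446744073709551540, 18446744073709551582, 18446744073709551615, 18446744073709551615]

lanes per group: 128·2/64 = 4
AVL=2 ≤ VLMAX=4, so vl = 2
[0] sub(0x51,0x9d) = 0xffffffffffffffb4
[1] sub(0x05,0x27) = 0xffffffffffffffde
[2] tail/ones = 0xffffffffffffffff
[3] tail/ones = 0xffffffffffffffff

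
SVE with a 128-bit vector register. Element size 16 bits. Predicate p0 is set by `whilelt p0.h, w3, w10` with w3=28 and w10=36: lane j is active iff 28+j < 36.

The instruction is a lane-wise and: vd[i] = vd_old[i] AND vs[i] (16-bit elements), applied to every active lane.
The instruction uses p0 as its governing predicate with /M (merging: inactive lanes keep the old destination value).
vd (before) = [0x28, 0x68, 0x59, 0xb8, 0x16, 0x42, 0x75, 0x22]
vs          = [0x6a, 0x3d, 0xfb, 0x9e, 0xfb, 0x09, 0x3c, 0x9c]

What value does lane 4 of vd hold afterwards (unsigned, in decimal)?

vd[4] = 18

lane count: 128 div 16 = 8
active while 28+j < 36, i.e. j ∈ [0,8) capped at 8 ⇒ 8
[0] and(0x28,0x6a) = 0x28
[1] and(0x68,0x3d) = 0x28
[2] and(0x59,0xfb) = 0x59
[3] and(0xb8,0x9e) = 0x98
[4] and(0x16,0xfb) = 0x12
[5] and(0x42,0x09) = 0x00
[6] and(0x75,0x3c) = 0x34
[7] and(0x22,0x9c) = 0x00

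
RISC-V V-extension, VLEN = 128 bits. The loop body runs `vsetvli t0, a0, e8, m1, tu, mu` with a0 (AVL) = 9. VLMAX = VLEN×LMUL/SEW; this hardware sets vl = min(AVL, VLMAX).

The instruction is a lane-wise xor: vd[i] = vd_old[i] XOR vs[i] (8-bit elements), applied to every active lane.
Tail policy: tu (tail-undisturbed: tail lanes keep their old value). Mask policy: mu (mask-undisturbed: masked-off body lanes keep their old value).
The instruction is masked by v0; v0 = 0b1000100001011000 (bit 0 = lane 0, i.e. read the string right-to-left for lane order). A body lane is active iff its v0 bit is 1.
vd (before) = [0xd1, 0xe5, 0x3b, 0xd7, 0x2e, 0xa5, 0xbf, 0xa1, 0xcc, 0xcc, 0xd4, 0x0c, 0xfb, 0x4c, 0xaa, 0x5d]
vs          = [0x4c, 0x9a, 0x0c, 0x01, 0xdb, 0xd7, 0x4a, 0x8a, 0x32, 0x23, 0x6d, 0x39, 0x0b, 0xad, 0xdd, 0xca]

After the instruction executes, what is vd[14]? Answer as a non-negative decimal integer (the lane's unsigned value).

VLMAX = (128 × 1) / 8 = 16 lanes
vl = min(AVL, VLMAX) = min(9, 16) = 9
vd[0] mask-off/keep -> 0xd1
vd[1] mask-off/keep -> 0xe5
vd[2] mask-off/keep -> 0x3b
vd[3] xor(0xd7,0x01) -> 0xd6
vd[4] xor(0x2e,0xdb) -> 0xf5
vd[5] mask-off/keep -> 0xa5
vd[6] xor(0xbf,0x4a) -> 0xf5
vd[7] mask-off/keep -> 0xa1
vd[8] mask-off/keep -> 0xcc
vd[9] tail/keep -> 0xcc
vd[10] tail/keep -> 0xd4
vd[11] tail/keep -> 0x0c
vd[12] tail/keep -> 0xfb
vd[13] tail/keep -> 0x4c
vd[14] tail/keep -> 0xaa
vd[15] tail/keep -> 0x5d

vd[14] = 170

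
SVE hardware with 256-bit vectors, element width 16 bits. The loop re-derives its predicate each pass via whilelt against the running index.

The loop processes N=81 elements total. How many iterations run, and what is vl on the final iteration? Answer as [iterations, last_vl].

[iterations, last_vl] = [6, 1]

256-bit reg / 16-bit elem → 16 lanes
N=81: ⌈81/16⌉ = 6 iters; last vl = 81 − 5×16 = 1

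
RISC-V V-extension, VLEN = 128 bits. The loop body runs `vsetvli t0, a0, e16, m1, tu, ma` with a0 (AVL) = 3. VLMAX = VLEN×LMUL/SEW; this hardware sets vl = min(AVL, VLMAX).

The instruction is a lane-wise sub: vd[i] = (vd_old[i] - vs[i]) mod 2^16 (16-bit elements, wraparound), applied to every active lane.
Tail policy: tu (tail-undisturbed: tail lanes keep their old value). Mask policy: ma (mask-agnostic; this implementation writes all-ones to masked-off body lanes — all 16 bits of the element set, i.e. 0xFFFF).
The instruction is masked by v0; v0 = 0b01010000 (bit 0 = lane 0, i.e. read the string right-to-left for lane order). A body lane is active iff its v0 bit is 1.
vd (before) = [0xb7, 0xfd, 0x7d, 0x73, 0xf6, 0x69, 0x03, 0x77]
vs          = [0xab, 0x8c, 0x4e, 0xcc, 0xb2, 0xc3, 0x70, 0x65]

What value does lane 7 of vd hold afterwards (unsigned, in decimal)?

vd[7] = 119

VLMAX = VLEN×LMUL/SEW = 128×1/16 = 8
vl ← min(3, 8) = 3
  i=0: mask-off/ones → 65535
  i=1: mask-off/ones → 65535
  i=2: mask-off/ones → 65535
  i=3: tail/keep → 115
  i=4: tail/keep → 246
  i=5: tail/keep → 105
  i=6: tail/keep → 3
  i=7: tail/keep → 119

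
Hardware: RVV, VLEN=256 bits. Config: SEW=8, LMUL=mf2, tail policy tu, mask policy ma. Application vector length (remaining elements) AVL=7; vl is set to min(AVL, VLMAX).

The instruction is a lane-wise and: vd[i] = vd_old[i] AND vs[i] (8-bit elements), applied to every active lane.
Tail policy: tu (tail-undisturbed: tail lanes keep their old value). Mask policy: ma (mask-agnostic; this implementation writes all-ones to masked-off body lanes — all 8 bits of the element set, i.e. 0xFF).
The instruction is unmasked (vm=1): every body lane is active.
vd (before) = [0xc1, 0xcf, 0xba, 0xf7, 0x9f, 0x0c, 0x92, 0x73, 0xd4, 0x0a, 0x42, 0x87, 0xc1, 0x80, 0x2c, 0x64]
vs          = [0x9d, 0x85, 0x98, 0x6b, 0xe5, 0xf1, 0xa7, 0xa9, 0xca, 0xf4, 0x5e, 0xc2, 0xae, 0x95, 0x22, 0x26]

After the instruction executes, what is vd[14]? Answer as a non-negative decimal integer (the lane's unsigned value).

vd[14] = 44

VLMAX = VLEN×LMUL/SEW = 256×1/2/8 = 16
vl = min(AVL, VLMAX) = min(7, 16) = 7
vd[0] and(0xc1,0x9d) -> 0x81
vd[1] and(0xcf,0x85) -> 0x85
vd[2] and(0xba,0x98) -> 0x98
vd[3] and(0xf7,0x6b) -> 0x63
vd[4] and(0x9f,0xe5) -> 0x85
vd[5] and(0x0c,0xf1) -> 0x00
vd[6] and(0x92,0xa7) -> 0x82
vd[7] tail/keep -> 0x73
vd[8] tail/keep -> 0xd4
vd[9] tail/keep -> 0x0a
vd[10] tail/keep -> 0x42
vd[11] tail/keep -> 0x87
vd[12] tail/keep -> 0xc1
vd[13] tail/keep -> 0x80
vd[14] tail/keep -> 0x2c
vd[15] tail/keep -> 0x64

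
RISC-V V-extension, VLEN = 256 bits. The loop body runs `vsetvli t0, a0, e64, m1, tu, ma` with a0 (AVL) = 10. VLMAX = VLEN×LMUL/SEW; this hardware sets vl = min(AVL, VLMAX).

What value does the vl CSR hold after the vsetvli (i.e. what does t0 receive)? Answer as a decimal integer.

VLMAX = VLEN×LMUL/SEW = 256×1/64 = 4
vl ← min(10, 4) = 4

vl = 4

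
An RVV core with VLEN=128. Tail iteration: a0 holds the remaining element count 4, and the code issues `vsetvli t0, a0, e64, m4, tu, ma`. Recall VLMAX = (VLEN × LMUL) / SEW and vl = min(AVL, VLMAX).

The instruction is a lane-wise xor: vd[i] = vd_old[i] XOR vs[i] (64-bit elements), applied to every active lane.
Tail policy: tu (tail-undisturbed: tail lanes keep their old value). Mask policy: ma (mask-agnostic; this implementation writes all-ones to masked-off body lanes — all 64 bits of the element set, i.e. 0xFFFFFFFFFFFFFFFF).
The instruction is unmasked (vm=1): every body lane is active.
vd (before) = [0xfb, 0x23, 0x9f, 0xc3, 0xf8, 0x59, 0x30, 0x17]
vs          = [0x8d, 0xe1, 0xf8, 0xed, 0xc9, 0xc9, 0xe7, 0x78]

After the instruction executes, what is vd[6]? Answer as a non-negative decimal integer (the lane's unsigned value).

VLMAX = VLEN×LMUL/SEW = 128×4/64 = 8
vl = min(AVL, VLMAX) = min(4, 8) = 4
lane  0: xor(0xfb,0x8d) ⇒ 0x76
lane  1: xor(0x23,0xe1) ⇒ 0xc2
lane  2: xor(0x9f,0xf8) ⇒ 0x67
lane  3: xor(0xc3,0xed) ⇒ 0x2e
lane  4: tail/keep ⇒ 0xf8
lane  5: tail/keep ⇒ 0x59
lane  6: tail/keep ⇒ 0x30
lane  7: tail/keep ⇒ 0x17

vd[6] = 48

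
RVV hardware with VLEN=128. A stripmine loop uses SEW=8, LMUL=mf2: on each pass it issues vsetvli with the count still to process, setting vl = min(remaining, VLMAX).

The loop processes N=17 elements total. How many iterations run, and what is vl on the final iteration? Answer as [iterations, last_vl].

[iterations, last_vl] = [3, 1]

VLMAX = VLEN×LMUL/SEW = 128×1/2/8 = 8
N=17: ⌈17/8⌉ = 3 iters; last vl = 17 − 2×8 = 1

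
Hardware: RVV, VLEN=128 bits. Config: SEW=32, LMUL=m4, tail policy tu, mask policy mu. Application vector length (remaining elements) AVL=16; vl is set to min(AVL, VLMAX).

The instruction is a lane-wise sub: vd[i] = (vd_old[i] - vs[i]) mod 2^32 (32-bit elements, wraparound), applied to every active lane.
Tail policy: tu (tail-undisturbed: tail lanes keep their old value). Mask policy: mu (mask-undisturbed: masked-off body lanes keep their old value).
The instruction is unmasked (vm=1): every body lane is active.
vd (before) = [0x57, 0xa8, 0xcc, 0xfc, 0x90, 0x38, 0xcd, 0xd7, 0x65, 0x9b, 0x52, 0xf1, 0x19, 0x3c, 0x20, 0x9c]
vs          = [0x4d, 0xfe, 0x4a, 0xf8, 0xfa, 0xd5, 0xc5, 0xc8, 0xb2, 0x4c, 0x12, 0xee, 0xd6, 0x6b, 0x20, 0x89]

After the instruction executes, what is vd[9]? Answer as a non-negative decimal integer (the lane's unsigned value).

VLMAX = VLEN×LMUL/SEW = 128×4/32 = 16
vl = min(AVL, VLMAX) = min(16, 16) = 16
[0] sub(0x57,0x4d) = 0x0a
[1] sub(0xa8,0xfe) = 0xffffffaa
[2] sub(0xcc,0x4a) = 0x82
[3] sub(0xfc,0xf8) = 0x04
[4] sub(0x90,0xfa) = 0xffffff96
[5] sub(0x38,0xd5) = 0xffffff63
[6] sub(0xcd,0xc5) = 0x08
[7] sub(0xd7,0xc8) = 0x0f
[8] sub(0x65,0xb2) = 0xffffffb3
[9] sub(0x9b,0x4c) = 0x4f
[10] sub(0x52,0x12) = 0x40
[11] sub(0xf1,0xee) = 0x03
[12] sub(0x19,0xd6) = 0xffffff43
[13] sub(0x3c,0x6b) = 0xffffffd1
[14] sub(0x20,0x20) = 0x00
[15] sub(0x9c,0x89) = 0x13

vd[9] = 79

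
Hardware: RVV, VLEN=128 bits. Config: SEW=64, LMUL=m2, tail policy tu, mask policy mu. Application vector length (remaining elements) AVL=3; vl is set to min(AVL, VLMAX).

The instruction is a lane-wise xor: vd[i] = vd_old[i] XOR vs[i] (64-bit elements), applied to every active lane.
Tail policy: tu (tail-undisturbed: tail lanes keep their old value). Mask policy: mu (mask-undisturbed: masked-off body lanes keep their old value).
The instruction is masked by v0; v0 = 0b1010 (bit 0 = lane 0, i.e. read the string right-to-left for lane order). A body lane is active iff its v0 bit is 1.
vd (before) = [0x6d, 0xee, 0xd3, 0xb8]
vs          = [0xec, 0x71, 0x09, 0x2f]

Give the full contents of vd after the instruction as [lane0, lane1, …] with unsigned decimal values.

vd = [109, 159, 211, 184]

VLMAX = (128 × 2) / 64 = 4 lanes
vl = min(AVL, VLMAX) = min(3, 4) = 3
vd[0] mask-off/keep -> 0x6d
vd[1] xor(0xee,0x71) -> 0x9f
vd[2] mask-off/keep -> 0xd3
vd[3] tail/keep -> 0xb8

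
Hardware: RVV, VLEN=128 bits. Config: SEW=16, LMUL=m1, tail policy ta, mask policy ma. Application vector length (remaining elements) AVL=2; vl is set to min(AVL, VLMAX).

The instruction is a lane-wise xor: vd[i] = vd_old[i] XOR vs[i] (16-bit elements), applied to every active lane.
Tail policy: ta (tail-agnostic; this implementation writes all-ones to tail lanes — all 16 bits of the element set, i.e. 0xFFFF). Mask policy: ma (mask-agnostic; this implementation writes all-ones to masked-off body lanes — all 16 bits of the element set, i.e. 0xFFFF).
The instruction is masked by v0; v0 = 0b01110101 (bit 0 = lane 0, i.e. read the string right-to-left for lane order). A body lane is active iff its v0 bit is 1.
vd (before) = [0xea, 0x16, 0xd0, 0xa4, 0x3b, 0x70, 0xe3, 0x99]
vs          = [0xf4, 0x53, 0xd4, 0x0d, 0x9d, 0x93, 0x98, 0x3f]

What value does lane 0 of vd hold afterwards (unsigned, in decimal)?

vd[0] = 30

VLMAX = (128 × 1) / 16 = 8 lanes
vl ← min(2, 8) = 2
  i=0: xor(0xea,0xf4) → 30
  i=1: mask-off/ones → 65535
  i=2: tail/ones → 65535
  i=3: tail/ones → 65535
  i=4: tail/ones → 65535
  i=5: tail/ones → 65535
  i=6: tail/ones → 65535
  i=7: tail/ones → 65535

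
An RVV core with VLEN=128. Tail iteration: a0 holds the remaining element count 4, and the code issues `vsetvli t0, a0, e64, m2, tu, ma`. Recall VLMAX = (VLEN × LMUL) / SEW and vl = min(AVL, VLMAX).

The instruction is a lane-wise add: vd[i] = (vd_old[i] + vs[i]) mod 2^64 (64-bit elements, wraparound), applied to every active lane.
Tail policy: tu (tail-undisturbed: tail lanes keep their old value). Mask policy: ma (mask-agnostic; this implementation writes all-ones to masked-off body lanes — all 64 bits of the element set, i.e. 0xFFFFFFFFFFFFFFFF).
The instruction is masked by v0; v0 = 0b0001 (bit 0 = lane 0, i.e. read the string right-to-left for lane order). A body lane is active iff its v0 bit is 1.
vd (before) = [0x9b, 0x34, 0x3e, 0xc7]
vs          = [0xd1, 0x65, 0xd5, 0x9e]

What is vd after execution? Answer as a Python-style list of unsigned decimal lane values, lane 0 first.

vd = [364, 18446744073709551615, 18446744073709551615, 18446744073709551615]

VLMAX = VLEN×LMUL/SEW = 128×2/64 = 4
vl = min(AVL, VLMAX) = min(4, 4) = 4
[0] add(0x9b,0xd1) = 0x16c
[1] mask-off/ones = 0xffffffffffffffff
[2] mask-off/ones = 0xffffffffffffffff
[3] mask-off/ones = 0xffffffffffffffff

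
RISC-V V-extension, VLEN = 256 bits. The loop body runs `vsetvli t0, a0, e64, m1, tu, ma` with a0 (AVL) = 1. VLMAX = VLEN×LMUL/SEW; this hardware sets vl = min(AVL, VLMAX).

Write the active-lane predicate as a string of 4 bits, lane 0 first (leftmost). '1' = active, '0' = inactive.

predicate = 1000

VLMAX = VLEN×LMUL/SEW = 256×1/64 = 4
AVL=1 ≤ VLMAX=4, so vl = 1
bits (lane 0 leftmost): 1000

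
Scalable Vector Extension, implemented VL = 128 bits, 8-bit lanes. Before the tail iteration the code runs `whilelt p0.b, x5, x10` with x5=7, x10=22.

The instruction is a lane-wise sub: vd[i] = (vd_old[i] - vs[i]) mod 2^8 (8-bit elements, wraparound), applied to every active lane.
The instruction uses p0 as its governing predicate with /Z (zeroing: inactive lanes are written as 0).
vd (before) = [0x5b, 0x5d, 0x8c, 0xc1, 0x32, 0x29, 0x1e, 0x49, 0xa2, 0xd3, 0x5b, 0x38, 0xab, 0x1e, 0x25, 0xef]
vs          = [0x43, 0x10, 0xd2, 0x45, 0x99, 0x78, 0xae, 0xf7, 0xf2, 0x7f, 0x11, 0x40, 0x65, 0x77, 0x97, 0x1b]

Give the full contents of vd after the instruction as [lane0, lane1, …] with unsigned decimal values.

vd = [24, 77, 186, 124, 153, 177, 112, 82, 176, 84, 74, 248, 70, 167, 142, 0]

lane count: 128 div 8 = 16
whilelt: lane j active iff 7+j < 22 → j < 15 → 15 active
vd[0] sub(0x5b,0x43) -> 0x18
vd[1] sub(0x5d,0x10) -> 0x4d
vd[2] sub(0x8c,0xd2) -> 0xba
vd[3] sub(0xc1,0x45) -> 0x7c
vd[4] sub(0x32,0x99) -> 0x99
vd[5] sub(0x29,0x78) -> 0xb1
vd[6] sub(0x1e,0xae) -> 0x70
vd[7] sub(0x49,0xf7) -> 0x52
vd[8] sub(0xa2,0xf2) -> 0xb0
vd[9] sub(0xd3,0x7f) -> 0x54
vd[10] sub(0x5b,0x11) -> 0x4a
vd[11] sub(0x38,0x40) -> 0xf8
vd[12] sub(0xab,0x65) -> 0x46
vd[13] sub(0x1e,0x77) -> 0xa7
vd[14] sub(0x25,0x97) -> 0x8e
vd[15] tail/zero -> 0x00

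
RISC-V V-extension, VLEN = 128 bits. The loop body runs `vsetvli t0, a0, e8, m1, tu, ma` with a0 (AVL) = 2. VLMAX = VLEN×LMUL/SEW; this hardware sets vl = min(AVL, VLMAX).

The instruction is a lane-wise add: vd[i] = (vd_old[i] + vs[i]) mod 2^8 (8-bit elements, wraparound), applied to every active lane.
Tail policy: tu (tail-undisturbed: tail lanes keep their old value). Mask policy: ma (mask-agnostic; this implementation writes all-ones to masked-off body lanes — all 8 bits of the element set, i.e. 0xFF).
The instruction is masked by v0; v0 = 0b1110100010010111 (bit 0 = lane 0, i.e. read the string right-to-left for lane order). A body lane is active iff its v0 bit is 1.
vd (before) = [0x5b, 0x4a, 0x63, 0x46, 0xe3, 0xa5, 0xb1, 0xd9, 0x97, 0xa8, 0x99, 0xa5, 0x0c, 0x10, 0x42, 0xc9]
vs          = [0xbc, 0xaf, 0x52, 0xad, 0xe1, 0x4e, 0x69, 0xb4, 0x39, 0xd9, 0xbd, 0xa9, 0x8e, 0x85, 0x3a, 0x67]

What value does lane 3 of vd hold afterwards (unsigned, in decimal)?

vd[3] = 70

VLMAX = (128 × 1) / 8 = 16 lanes
vl ← min(2, 16) = 2
  i=0: add(0x5b,0xbc) → 23
  i=1: add(0x4a,0xaf) → 249
  i=2: tail/keep → 99
  i=3: tail/keep → 70
  i=4: tail/keep → 227
  i=5: tail/keep → 165
  i=6: tail/keep → 177
  i=7: tail/keep → 217
  i=8: tail/keep → 151
  i=9: tail/keep → 168
  i=10: tail/keep → 153
  i=11: tail/keep → 165
  i=12: tail/keep → 12
  i=13: tail/keep → 16
  i=14: tail/keep → 66
  i=15: tail/keep → 201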